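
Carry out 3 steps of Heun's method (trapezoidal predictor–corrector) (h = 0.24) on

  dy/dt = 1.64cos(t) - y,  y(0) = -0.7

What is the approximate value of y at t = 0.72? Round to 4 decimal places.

Heun: k1 = f(t_n, y_n); k2 = f(t_n + h, y_n + h·k1); y_{n+1} = y_n + (h/2)·(k1 + k2).
t=0.000000, y=-0.700000:
  k1 = f(0.000000, -0.700000) = 2.340000
  k2 = f(0.240000, -0.138400) = 1.731394
  y ← -0.700000 + (0.24/2)·(2.340000 + 1.731394) = -0.211433
t=0.240000, y=-0.211433:
  k1 = f(0.240000, -0.211433) = 1.804427
  k2 = f(0.480000, 0.221630) = 1.233042
  y ← -0.211433 + (0.24/2)·(1.804427 + 1.233042) = 0.153064
t=0.480000, y=0.153064:
  k1 = f(0.480000, 0.153064) = 1.301608
  k2 = f(0.720000, 0.465450) = 0.767512
  y ← 0.153064 + (0.24/2)·(1.301608 + 0.767512) = 0.401358
y(0.72) ≈ 0.4014

0.4014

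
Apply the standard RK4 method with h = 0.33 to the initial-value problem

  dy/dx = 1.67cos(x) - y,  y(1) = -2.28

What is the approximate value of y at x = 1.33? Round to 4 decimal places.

RK4: k1 = f(x_n, y_n); k2 = f(x_n + h/2, y_n + (h/2)·k1); k3 = f(x_n + h/2, y_n + (h/2)·k2); k4 = f(x_n + h, y_n + h·k3); y_{n+1} = y_n + (h/6)·(k1 + 2k2 + 2k3 + k4).
x=1.000000, y=-2.280000:
  k1 = f(1.000000, -2.280000) = 3.182305
  k2 = f(1.165000, -1.754920) = 2.414153
  k3 = f(1.165000, -1.881665) = 2.540898
  k4 = f(1.330000, -1.441504) = 1.839759
  y ← -2.280000 + (0.33/6)·(k1 + 2k2 + 2k3 + k4) = -1.458731
y(1.33) ≈ -1.4587

-1.4587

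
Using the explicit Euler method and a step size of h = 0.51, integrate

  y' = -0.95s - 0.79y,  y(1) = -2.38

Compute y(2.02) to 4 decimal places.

-1.8694

Euler: y_{n+1} = y_n + h·f(s_n, y_n).
s=1.000000, y=-2.380000: f=0.930200 → y ← -2.380000 + 0.51·0.930200 = -1.905598
s=1.510000, y=-1.905598: f=0.070922 → y ← -1.905598 + 0.51·0.070922 = -1.869428
y(2.02) ≈ -1.8694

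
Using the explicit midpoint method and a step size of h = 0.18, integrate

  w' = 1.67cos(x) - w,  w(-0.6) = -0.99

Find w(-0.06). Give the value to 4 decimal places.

0.0771

Midpoint: k1 = f(x_n, w_n); k2 = f(x_n + h/2, w_n + (h/2)·k1); w_{n+1} = w_n + h·k2.
x=-0.600000, w=-0.990000:
  k1 = f(-0.600000, -0.990000) = 2.368310
  k2 = f(-0.510000, -0.776852) = 2.234335
  w ← -0.990000 + 0.18·2.234335 = -0.587820
x=-0.420000, w=-0.587820:
  k1 = f(-0.420000, -0.587820) = 2.112678
  k2 = f(-0.330000, -0.397679) = 1.977569
  w ← -0.587820 + 0.18·1.977569 = -0.231857
x=-0.240000, w=-0.231857:
  k1 = f(-0.240000, -0.231857) = 1.853992
  k2 = f(-0.150000, -0.064998) = 1.716246
  w ← -0.231857 + 0.18·1.716246 = 0.077067
w(-0.06) ≈ 0.0771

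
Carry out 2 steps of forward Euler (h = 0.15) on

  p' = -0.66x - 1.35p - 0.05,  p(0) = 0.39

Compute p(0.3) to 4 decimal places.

Euler: p_{n+1} = p_n + h·f(x_n, p_n).
x=0.000000, p=0.390000: f=-0.576500 → p ← 0.390000 + 0.15·(-0.576500) = 0.303525
x=0.150000, p=0.303525: f=-0.558759 → p ← 0.303525 + 0.15·(-0.558759) = 0.219711
p(0.3) ≈ 0.2197

0.2197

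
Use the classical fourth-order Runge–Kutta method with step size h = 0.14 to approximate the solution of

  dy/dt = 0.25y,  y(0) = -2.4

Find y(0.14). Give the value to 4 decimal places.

-2.4855

RK4: k1 = f(t_n, y_n); k2 = f(t_n + h/2, y_n + (h/2)·k1); k3 = f(t_n + h/2, y_n + (h/2)·k2); k4 = f(t_n + h, y_n + h·k3); y_{n+1} = y_n + (h/6)·(k1 + 2k2 + 2k3 + k4).
t=0.000000, y=-2.400000:
  k1 = f(0.000000, -2.400000) = -0.600000
  k2 = f(0.070000, -2.442000) = -0.610500
  k3 = f(0.070000, -2.442735) = -0.610684
  k4 = f(0.140000, -2.485496) = -0.621374
  y ← -2.400000 + (0.14/6)·(k1 + 2k2 + 2k3 + k4) = -2.485487
y(0.14) ≈ -2.4855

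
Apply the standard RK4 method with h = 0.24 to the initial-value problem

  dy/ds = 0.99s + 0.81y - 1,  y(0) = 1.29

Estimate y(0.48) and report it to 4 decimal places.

1.4467

RK4: k1 = f(s_n, y_n); k2 = f(s_n + h/2, y_n + (h/2)·k1); k3 = f(s_n + h/2, y_n + (h/2)·k2); k4 = f(s_n + h, y_n + h·k3); y_{n+1} = y_n + (h/6)·(k1 + 2k2 + 2k3 + k4).
s=0.000000, y=1.290000:
  k1 = f(0.000000, 1.290000) = 0.044900
  k2 = f(0.120000, 1.295388) = 0.168064
  k3 = f(0.120000, 1.310168) = 0.180036
  k4 = f(0.240000, 1.333209) = 0.317499
  y ← 1.290000 + (0.24/6)·(k1 + 2k2 + 2k3 + k4) = 1.332344
s=0.240000, y=1.332344:
  k1 = f(0.240000, 1.332344) = 0.316799
  k2 = f(0.360000, 1.370360) = 0.466391
  k3 = f(0.360000, 1.388311) = 0.480932
  k4 = f(0.480000, 1.447768) = 0.647892
  y ← 1.332344 + (0.24/6)·(k1 + 2k2 + 2k3 + k4) = 1.446717
y(0.48) ≈ 1.4467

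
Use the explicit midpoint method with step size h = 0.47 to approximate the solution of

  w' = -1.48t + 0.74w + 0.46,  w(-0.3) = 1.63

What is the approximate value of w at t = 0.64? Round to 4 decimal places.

Midpoint: k1 = f(t_n, w_n); k2 = f(t_n + h/2, w_n + (h/2)·k1); w_{n+1} = w_n + h·k2.
t=-0.300000, w=1.630000:
  k1 = f(-0.300000, 1.630000) = 2.110200
  k2 = f(-0.065000, 2.125897) = 2.129364
  w ← 1.630000 + 0.47·2.129364 = 2.630801
t=0.170000, w=2.630801:
  k1 = f(0.170000, 2.630801) = 2.155193
  k2 = f(0.405000, 3.137271) = 2.182181
  w ← 2.630801 + 0.47·2.182181 = 3.656426
w(0.64) ≈ 3.6564

3.6564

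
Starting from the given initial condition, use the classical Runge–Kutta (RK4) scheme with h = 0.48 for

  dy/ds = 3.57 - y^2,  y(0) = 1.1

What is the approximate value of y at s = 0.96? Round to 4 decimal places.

RK4: k1 = f(s_n, y_n); k2 = f(s_n + h/2, y_n + (h/2)·k1); k3 = f(s_n + h/2, y_n + (h/2)·k2); k4 = f(s_n + h, y_n + h·k3); y_{n+1} = y_n + (h/6)·(k1 + 2k2 + 2k3 + k4).
s=0.000000, y=1.100000:
  k1 = f(0.000000, 1.100000) = 2.360000
  k2 = f(0.240000, 1.666400) = 0.793111
  k3 = f(0.240000, 1.290347) = 1.905006
  k4 = f(0.480000, 2.014403) = -0.487818
  y ← 1.100000 + (0.48/6)·(k1 + 2k2 + 2k3 + k4) = 1.681473
s=0.480000, y=1.681473:
  k1 = f(0.480000, 1.681473) = 0.742648
  k2 = f(0.720000, 1.859709) = 0.111484
  k3 = f(0.720000, 1.708229) = 0.651953
  k4 = f(0.960000, 1.994411) = -0.407673
  y ← 1.681473 + (0.48/6)·(k1 + 2k2 + 2k3 + k4) = 1.830421
y(0.96) ≈ 1.8304

1.8304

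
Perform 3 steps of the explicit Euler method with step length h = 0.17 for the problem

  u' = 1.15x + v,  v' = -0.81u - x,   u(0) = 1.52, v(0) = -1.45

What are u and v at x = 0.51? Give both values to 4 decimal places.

0.7743, -2.0625

Euler on (u,v): u_{n+1} = u_n + h·u', v_{n+1} = v_n + h·v'.
0.000000: (1.520000, -1.450000); f=(-1.450000, -1.231200) → (1.273500, -1.659304)
0.170000: (1.273500, -1.659304); f=(-1.463804, -1.201535) → (1.024653, -1.863565)
0.340000: (1.024653, -1.863565); f=(-1.472565, -1.169969) → (0.774317, -2.062460)
(u(0.51), v(0.51)) ≈ (0.7743, -2.0625)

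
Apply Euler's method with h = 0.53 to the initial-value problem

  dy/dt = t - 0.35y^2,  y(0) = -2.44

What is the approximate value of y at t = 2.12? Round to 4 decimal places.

-31.7777

Euler: y_{n+1} = y_n + h·f(t_n, y_n).
t=0.000000, y=-2.440000: f=-2.083760 → y ← -2.440000 + 0.53·(-2.083760) = -3.544393
t=0.530000, y=-3.544393: f=-3.866952 → y ← -3.544393 + 0.53·(-3.866952) = -5.593877
t=1.060000, y=-5.593877: f=-9.892013 → y ← -5.593877 + 0.53·(-9.892013) = -10.836644
t=1.590000, y=-10.836644: f=-39.511499 → y ← -10.836644 + 0.53·(-39.511499) = -31.777739
y(2.12) ≈ -31.7777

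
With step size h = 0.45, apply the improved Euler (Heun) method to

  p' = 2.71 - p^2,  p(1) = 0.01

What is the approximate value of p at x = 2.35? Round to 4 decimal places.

Heun: k1 = f(x_n, p_n); k2 = f(x_n + h, p_n + h·k1); p_{n+1} = p_n + (h/2)·(k1 + k2).
x=1.000000, p=0.010000:
  k1 = f(1.000000, 0.010000) = 2.709900
  k2 = f(1.450000, 1.229455) = 1.198440
  p ← 0.010000 + (0.45/2)·(2.709900 + 1.198440) = 0.889377
x=1.450000, p=0.889377:
  k1 = f(1.450000, 0.889377) = 1.919009
  k2 = f(1.900000, 1.752931) = -0.362766
  p ← 0.889377 + (0.45/2)·(1.919009 + (-0.362766)) = 1.239531
x=1.900000, p=1.239531:
  k1 = f(1.900000, 1.239531) = 1.173562
  k2 = f(2.350000, 1.767634) = -0.414531
  p ← 1.239531 + (0.45/2)·(1.173562 + (-0.414531)) = 1.410313
p(2.35) ≈ 1.4103

1.4103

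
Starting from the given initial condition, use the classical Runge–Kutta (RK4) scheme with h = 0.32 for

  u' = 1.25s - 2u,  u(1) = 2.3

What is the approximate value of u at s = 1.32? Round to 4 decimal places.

RK4: k1 = f(s_n, u_n); k2 = f(s_n + h/2, u_n + (h/2)·k1); k3 = f(s_n + h/2, u_n + (h/2)·k2); k4 = f(s_n + h, u_n + h·k3); u_{n+1} = u_n + (h/6)·(k1 + 2k2 + 2k3 + k4).
s=1.000000, u=2.300000:
  k1 = f(1.000000, 2.300000) = -3.350000
  k2 = f(1.160000, 1.764000) = -2.078000
  k3 = f(1.160000, 1.967520) = -2.485040
  k4 = f(1.320000, 1.504787) = -1.359574
  u ← 2.300000 + (0.32/6)·(k1 + 2k2 + 2k3 + k4) = 1.562098
u(1.32) ≈ 1.5621

1.5621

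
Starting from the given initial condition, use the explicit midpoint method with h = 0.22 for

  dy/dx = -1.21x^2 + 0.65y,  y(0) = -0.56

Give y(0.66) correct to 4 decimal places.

-0.9819

Midpoint: k1 = f(x_n, y_n); k2 = f(x_n + h/2, y_n + (h/2)·k1); y_{n+1} = y_n + h·k2.
x=0.000000, y=-0.560000:
  k1 = f(0.000000, -0.560000) = -0.364000
  k2 = f(0.110000, -0.600040) = -0.404667
  y ← -0.560000 + 0.22·(-0.404667) = -0.649027
x=0.220000, y=-0.649027:
  k1 = f(0.220000, -0.649027) = -0.480431
  k2 = f(0.330000, -0.701874) = -0.587987
  y ← -0.649027 + 0.22·(-0.587987) = -0.778384
x=0.440000, y=-0.778384:
  k1 = f(0.440000, -0.778384) = -0.740206
  k2 = f(0.550000, -0.859807) = -0.924899
  y ← -0.778384 + 0.22·(-0.924899) = -0.981862
y(0.66) ≈ -0.9819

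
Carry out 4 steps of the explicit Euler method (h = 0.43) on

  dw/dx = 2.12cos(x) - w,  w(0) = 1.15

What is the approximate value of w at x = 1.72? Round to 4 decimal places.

Euler: w_{n+1} = w_n + h·f(x_n, w_n).
x=0.000000, w=1.150000: f=0.970000 → w ← 1.150000 + 0.43·0.970000 = 1.567100
x=0.430000, w=1.567100: f=0.359907 → w ← 1.567100 + 0.43·0.359907 = 1.721860
x=0.860000, w=1.721860: f=-0.338693 → w ← 1.721860 + 0.43·(-0.338693) = 1.576222
x=1.290000, w=1.576222: f=-0.988726 → w ← 1.576222 + 0.43·(-0.988726) = 1.151070
w(1.72) ≈ 1.1511

1.1511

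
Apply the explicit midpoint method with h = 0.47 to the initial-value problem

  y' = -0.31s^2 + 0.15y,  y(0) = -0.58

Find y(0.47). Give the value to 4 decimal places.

-0.6304

Midpoint: k1 = f(s_n, y_n); k2 = f(s_n + h/2, y_n + (h/2)·k1); y_{n+1} = y_n + h·k2.
s=0.000000, y=-0.580000:
  k1 = f(0.000000, -0.580000) = -0.087000
  k2 = f(0.235000, -0.600445) = -0.107187
  y ← -0.580000 + 0.47·(-0.107187) = -0.630378
y(0.47) ≈ -0.6304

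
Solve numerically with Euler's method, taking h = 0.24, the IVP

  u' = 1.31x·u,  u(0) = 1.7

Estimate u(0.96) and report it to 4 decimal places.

Euler: u_{n+1} = u_n + h·f(x_n, u_n).
x=0.000000, u=1.700000: f=0.000000 → u ← 1.700000 + 0.24·0.000000 = 1.700000
x=0.240000, u=1.700000: f=0.534480 → u ← 1.700000 + 0.24·0.534480 = 1.828275
x=0.480000, u=1.828275: f=1.149619 → u ← 1.828275 + 0.24·1.149619 = 2.104184
x=0.720000, u=2.104184: f=1.984666 → u ← 2.104184 + 0.24·1.984666 = 2.580504
u(0.96) ≈ 2.5805

2.5805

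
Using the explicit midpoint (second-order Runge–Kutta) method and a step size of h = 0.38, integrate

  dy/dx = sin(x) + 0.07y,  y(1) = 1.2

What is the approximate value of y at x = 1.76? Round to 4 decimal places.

2.0172

Midpoint: k1 = f(x_n, y_n); k2 = f(x_n + h/2, y_n + (h/2)·k1); y_{n+1} = y_n + h·k2.
x=1.000000, y=1.200000:
  k1 = f(1.000000, 1.200000) = 0.925471
  k2 = f(1.190000, 1.375839) = 1.024678
  y ← 1.200000 + 0.38·1.024678 = 1.589378
x=1.380000, y=1.589378:
  k1 = f(1.380000, 1.589378) = 1.093110
  k2 = f(1.570000, 1.797068) = 1.125794
  y ← 1.589378 + 0.38·1.125794 = 2.017179
y(1.76) ≈ 2.0172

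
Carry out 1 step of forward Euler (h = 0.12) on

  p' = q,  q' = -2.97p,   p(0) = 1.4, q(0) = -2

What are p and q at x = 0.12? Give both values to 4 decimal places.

Euler on (p,q): p_{n+1} = p_n + h·p', q_{n+1} = q_n + h·q'.
0.000000: (1.400000, -2.000000); f=(-2.000000, -4.158000) → (1.160000, -2.498960)
(p(0.12), q(0.12)) ≈ (1.1600, -2.4990)

1.1600, -2.4990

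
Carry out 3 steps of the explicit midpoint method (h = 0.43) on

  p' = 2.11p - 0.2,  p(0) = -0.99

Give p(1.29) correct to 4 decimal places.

-13.4318

Midpoint: k1 = f(t_n, p_n); k2 = f(t_n + h/2, p_n + (h/2)·k1); p_{n+1} = p_n + h·k2.
t=0.000000, p=-0.990000:
  k1 = f(0.000000, -0.990000) = -2.288900
  k2 = f(0.215000, -1.482114) = -3.327259
  p ← -0.990000 + 0.43·(-3.327259) = -2.420722
t=0.430000, p=-2.420722:
  k1 = f(0.430000, -2.420722) = -5.307723
  k2 = f(0.645000, -3.561882) = -7.715571
  p ← -2.420722 + 0.43·(-7.715571) = -5.738417
t=0.860000, p=-5.738417:
  k1 = f(0.860000, -5.738417) = -12.308060
  k2 = f(1.075000, -8.384650) = -17.891611
  p ← -5.738417 + 0.43·(-17.891611) = -13.431810
p(1.29) ≈ -13.4318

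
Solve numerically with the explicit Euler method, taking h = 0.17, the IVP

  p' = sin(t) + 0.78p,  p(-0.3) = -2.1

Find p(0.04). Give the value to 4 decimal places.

-2.7728

Euler: p_{n+1} = p_n + h·f(t_n, p_n).
t=-0.300000, p=-2.100000: f=-1.933520 → p ← -2.100000 + 0.17·(-1.933520) = -2.428698
t=-0.130000, p=-2.428698: f=-2.024019 → p ← -2.428698 + 0.17·(-2.024019) = -2.772782
p(0.04) ≈ -2.7728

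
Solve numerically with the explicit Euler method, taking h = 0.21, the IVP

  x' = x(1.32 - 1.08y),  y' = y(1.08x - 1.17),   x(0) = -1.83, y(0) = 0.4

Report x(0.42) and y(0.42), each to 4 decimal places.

-2.7063, 0.0355

Euler on (x,y): x_{n+1} = x_n + h·x', y_{n+1} = y_n + h·y'.
0.000000: (-1.830000, 0.400000); f=(-1.625040, -1.258560) → (-2.171258, 0.135702)
0.210000: (-2.171258, 0.135702); f=(-2.547845, -0.476988) → (-2.706306, 0.035535)
(x(0.42), y(0.42)) ≈ (-2.7063, 0.0355)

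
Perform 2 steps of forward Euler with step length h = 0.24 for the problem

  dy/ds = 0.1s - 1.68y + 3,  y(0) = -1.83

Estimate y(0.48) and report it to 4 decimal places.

0.5037

Euler: y_{n+1} = y_n + h·f(s_n, y_n).
s=0.000000, y=-1.830000: f=6.074400 → y ← -1.830000 + 0.24·6.074400 = -0.372144
s=0.240000, y=-0.372144: f=3.649202 → y ← -0.372144 + 0.24·3.649202 = 0.503664
y(0.48) ≈ 0.5037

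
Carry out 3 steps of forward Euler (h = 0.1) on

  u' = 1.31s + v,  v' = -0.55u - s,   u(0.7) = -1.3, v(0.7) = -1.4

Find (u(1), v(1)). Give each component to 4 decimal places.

Euler on (u,v): u_{n+1} = u_n + h·u', v_{n+1} = v_n + h·v'.
0.700000: (-1.300000, -1.400000); f=(-0.483000, 0.015000) → (-1.348300, -1.398500)
0.800000: (-1.348300, -1.398500); f=(-0.350500, -0.058435) → (-1.383350, -1.404343)
0.900000: (-1.383350, -1.404343); f=(-0.225343, -0.139157) → (-1.405884, -1.418259)
(u(1), v(1)) ≈ (-1.4059, -1.4183)

-1.4059, -1.4183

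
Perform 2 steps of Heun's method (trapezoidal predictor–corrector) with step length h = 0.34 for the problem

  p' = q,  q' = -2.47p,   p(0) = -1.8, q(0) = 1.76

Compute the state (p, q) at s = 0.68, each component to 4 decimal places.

0.2172, 3.3825

Heun on (p,q): k1 = f(s_n, state_n); k2 = f(s_n + h, state_n + h·k1); state_{n+1} = state_n + (h/2)·(k1 + k2).
0.000000: (-1.800000, 1.760000)
  k1 = (1.760000, 4.446000)
  predictor → (-1.201600, 3.271640)
  k2 = (3.271640, 2.967952)
  → (-0.944621, 3.020372)
0.340000: (-0.944621, 3.020372)
  k1 = (3.020372, 2.333214)
  predictor → (0.082305, 3.813665)
  k2 = (3.813665, -0.203294)
  → (0.217165, 3.382458)
(p(0.68), q(0.68)) ≈ (0.2172, 3.3825)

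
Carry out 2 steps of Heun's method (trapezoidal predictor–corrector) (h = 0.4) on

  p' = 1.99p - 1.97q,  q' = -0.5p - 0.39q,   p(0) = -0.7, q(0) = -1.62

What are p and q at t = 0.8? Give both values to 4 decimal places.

Heun on (p,q): k1 = f(t_n, state_n); k2 = f(t_n + h, state_n + h·k1); state_{n+1} = state_n + (h/2)·(k1 + k2).
0.000000: (-0.700000, -1.620000)
  k1 = (1.798400, 0.981800)
  predictor → (0.019360, -1.227280)
  k2 = (2.456268, 0.468959)
  → (0.150934, -1.329848)
0.400000: (0.150934, -1.329848)
  k1 = (2.920159, 0.443174)
  predictor → (1.318997, -1.152579)
  k2 = (4.895384, -0.209993)
  → (1.714042, -1.283212)
(p(0.8), q(0.8)) ≈ (1.7140, -1.2832)

1.7140, -1.2832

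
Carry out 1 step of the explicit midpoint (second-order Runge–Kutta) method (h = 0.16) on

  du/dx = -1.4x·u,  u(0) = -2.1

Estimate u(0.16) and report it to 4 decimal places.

Midpoint: k1 = f(x_n, u_n); k2 = f(x_n + h/2, u_n + (h/2)·k1); u_{n+1} = u_n + h·k2.
x=0.000000, u=-2.100000:
  k1 = f(0.000000, -2.100000) = 0.000000
  k2 = f(0.080000, -2.100000) = 0.235200
  u ← -2.100000 + 0.16·0.235200 = -2.062368
u(0.16) ≈ -2.0624

-2.0624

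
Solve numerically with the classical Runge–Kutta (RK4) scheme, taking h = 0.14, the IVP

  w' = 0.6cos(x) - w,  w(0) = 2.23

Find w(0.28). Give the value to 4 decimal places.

RK4: k1 = f(x_n, w_n); k2 = f(x_n + h/2, w_n + (h/2)·k1); k3 = f(x_n + h/2, w_n + (h/2)·k2); k4 = f(x_n + h, w_n + h·k3); w_{n+1} = w_n + (h/6)·(k1 + 2k2 + 2k3 + k4).
x=0.000000, w=2.230000:
  k1 = f(0.000000, 2.230000) = -1.630000
  k2 = f(0.070000, 2.115900) = -1.517369
  k3 = f(0.070000, 2.123784) = -1.525254
  k4 = f(0.140000, 2.016465) = -1.422335
  w ← 2.230000 + (0.14/6)·(k1 + 2k2 + 2k3 + k4) = 2.016790
x=0.140000, w=2.016790:
  k1 = f(0.140000, 2.016790) = -1.422660
  k2 = f(0.210000, 1.917204) = -1.330385
  k3 = f(0.210000, 1.923663) = -1.336844
  k4 = f(0.280000, 1.829632) = -1.252998
  w ← 2.016790 + (0.14/6)·(k1 + 2k2 + 2k3 + k4) = 1.829887
w(0.28) ≈ 1.8299

1.8299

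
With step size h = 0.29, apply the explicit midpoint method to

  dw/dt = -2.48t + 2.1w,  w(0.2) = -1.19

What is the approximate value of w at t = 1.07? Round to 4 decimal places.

Midpoint: k1 = f(t_n, w_n); k2 = f(t_n + h/2, w_n + (h/2)·k1); w_{n+1} = w_n + h·k2.
t=0.200000, w=-1.190000:
  k1 = f(0.200000, -1.190000) = -2.995000
  k2 = f(0.345000, -1.624275) = -4.266578
  w ← -1.190000 + 0.29·(-4.266578) = -2.427307
t=0.490000, w=-2.427307:
  k1 = f(0.490000, -2.427307) = -6.312546
  k2 = f(0.635000, -3.342627) = -8.594316
  w ← -2.427307 + 0.29·(-8.594316) = -4.919659
t=0.780000, w=-4.919659:
  k1 = f(0.780000, -4.919659) = -12.265684
  k2 = f(0.925000, -6.698183) = -16.360185
  w ← -4.919659 + 0.29·(-16.360185) = -9.664113
w(1.07) ≈ -9.6641

-9.6641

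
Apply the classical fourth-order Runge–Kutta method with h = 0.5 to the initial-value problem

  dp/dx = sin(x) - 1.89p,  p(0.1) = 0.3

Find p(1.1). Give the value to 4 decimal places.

RK4: k1 = f(x_n, p_n); k2 = f(x_n + h/2, p_n + (h/2)·k1); k3 = f(x_n + h/2, p_n + (h/2)·k2); k4 = f(x_n + h, p_n + h·k3); p_{n+1} = p_n + (h/6)·(k1 + 2k2 + 2k3 + k4).
x=0.100000, p=0.300000:
  k1 = f(0.100000, 0.300000) = -0.467167
  k2 = f(0.350000, 0.183208) = -0.003366
  k3 = f(0.350000, 0.299159) = -0.222512
  k4 = f(0.600000, 0.188744) = 0.207916
  p ← 0.300000 + (0.5/6)·(k1 + 2k2 + 2k3 + k4) = 0.240750
x=0.600000, p=0.240750:
  k1 = f(0.600000, 0.240750) = 0.109626
  k2 = f(0.850000, 0.268156) = 0.244466
  k3 = f(0.850000, 0.301866) = 0.180754
  k4 = f(1.100000, 0.331126) = 0.265378
  p ← 0.240750 + (0.5/6)·(k1 + 2k2 + 2k3 + k4) = 0.342870
p(1.1) ≈ 0.3429

0.3429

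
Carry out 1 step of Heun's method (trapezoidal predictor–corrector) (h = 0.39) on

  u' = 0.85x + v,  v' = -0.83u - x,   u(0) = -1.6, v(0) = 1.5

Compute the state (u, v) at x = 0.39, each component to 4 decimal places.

-0.8494, 1.8472

Heun on (u,v): k1 = f(x_n, state_n); k2 = f(x_n + h, state_n + h·k1); state_{n+1} = state_n + (h/2)·(k1 + k2).
0.000000: (-1.600000, 1.500000)
  k1 = (1.500000, 1.328000)
  predictor → (-1.015000, 2.017920)
  k2 = (2.349420, 0.452450)
  → (-0.849363, 1.847188)
(u(0.39), v(0.39)) ≈ (-0.8494, 1.8472)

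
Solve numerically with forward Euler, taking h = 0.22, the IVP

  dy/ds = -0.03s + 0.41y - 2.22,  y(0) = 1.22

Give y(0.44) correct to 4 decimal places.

0.4277

Euler: y_{n+1} = y_n + h·f(s_n, y_n).
s=0.000000, y=1.220000: f=-1.719800 → y ← 1.220000 + 0.22·(-1.719800) = 0.841644
s=0.220000, y=0.841644: f=-1.881526 → y ← 0.841644 + 0.22·(-1.881526) = 0.427708
y(0.44) ≈ 0.4277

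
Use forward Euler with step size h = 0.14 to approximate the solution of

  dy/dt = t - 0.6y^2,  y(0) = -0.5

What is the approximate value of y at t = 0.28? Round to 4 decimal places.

Euler: y_{n+1} = y_n + h·f(t_n, y_n).
t=0.000000, y=-0.500000: f=-0.150000 → y ← -0.500000 + 0.14·(-0.150000) = -0.521000
t=0.140000, y=-0.521000: f=-0.022865 → y ← -0.521000 + 0.14·(-0.022865) = -0.524201
y(0.28) ≈ -0.5242

-0.5242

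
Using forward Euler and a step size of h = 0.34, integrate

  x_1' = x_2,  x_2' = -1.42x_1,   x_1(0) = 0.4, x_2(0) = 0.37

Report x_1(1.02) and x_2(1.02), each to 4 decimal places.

Euler on (x_1,x_2): x_1_{n+1} = x_1_n + h·x_1', x_2_{n+1} = x_2_n + h·x_2'.
0.000000: (0.400000, 0.370000); f=(0.370000, -0.568000) → (0.525800, 0.176880)
0.340000: (0.525800, 0.176880); f=(0.176880, -0.746636) → (0.585939, -0.076976)
0.680000: (0.585939, -0.076976); f=(-0.076976, -0.832034) → (0.559767, -0.359868)
(x_1(1.02), x_2(1.02)) ≈ (0.5598, -0.3599)

0.5598, -0.3599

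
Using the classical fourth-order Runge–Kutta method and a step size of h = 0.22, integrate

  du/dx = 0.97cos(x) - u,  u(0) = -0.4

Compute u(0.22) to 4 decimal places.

RK4: k1 = f(x_n, u_n); k2 = f(x_n + h/2, u_n + (h/2)·k1); k3 = f(x_n + h/2, u_n + (h/2)·k2); k4 = f(x_n + h, u_n + h·k3); u_{n+1} = u_n + (h/6)·(k1 + 2k2 + 2k3 + k4).
x=0.000000, u=-0.400000:
  k1 = f(0.000000, -0.400000) = 1.370000
  k2 = f(0.110000, -0.249300) = 1.213437
  k3 = f(0.110000, -0.266522) = 1.230659
  k4 = f(0.220000, -0.129255) = 1.075875
  u ← -0.400000 + (0.22/6)·(k1 + 2k2 + 2k3 + k4) = -0.131084
u(0.22) ≈ -0.1311

-0.1311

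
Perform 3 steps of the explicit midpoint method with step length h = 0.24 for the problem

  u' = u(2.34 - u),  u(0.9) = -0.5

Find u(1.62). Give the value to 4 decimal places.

Midpoint: k1 = f(t_n, u_n); k2 = f(t_n + h/2, u_n + (h/2)·k1); u_{n+1} = u_n + h·k2.
t=0.900000, u=-0.500000:
  k1 = f(0.900000, -0.500000) = -1.420000
  k2 = f(1.020000, -0.670400) = -2.018172
  u ← -0.500000 + 0.24·(-2.018172) = -0.984361
t=1.140000, u=-0.984361:
  k1 = f(1.140000, -0.984361) = -3.272373
  k2 = f(1.260000, -1.377046) = -5.118544
  u ← -0.984361 + 0.24·(-5.118544) = -2.212812
t=1.380000, u=-2.212812:
  k1 = f(1.380000, -2.212812) = -10.074515
  k2 = f(1.500000, -3.421754) = -19.715301
  u ← -2.212812 + 0.24·(-19.715301) = -6.944484
u(1.62) ≈ -6.9445

-6.9445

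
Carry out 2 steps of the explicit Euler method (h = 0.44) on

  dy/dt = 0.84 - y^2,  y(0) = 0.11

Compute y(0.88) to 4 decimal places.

0.7449

Euler: y_{n+1} = y_n + h·f(t_n, y_n).
t=0.000000, y=0.110000: f=0.827900 → y ← 0.110000 + 0.44·0.827900 = 0.474276
t=0.440000, y=0.474276: f=0.615062 → y ← 0.474276 + 0.44·0.615062 = 0.744903
y(0.88) ≈ 0.7449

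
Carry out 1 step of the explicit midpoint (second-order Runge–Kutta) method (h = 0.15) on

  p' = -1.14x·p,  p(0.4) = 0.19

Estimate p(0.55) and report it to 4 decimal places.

0.1751

Midpoint: k1 = f(x_n, p_n); k2 = f(x_n + h/2, p_n + (h/2)·k1); p_{n+1} = p_n + h·k2.
x=0.400000, p=0.190000:
  k1 = f(0.400000, 0.190000) = -0.086640
  k2 = f(0.475000, 0.183502) = -0.099366
  p ← 0.190000 + 0.15·(-0.099366) = 0.175095
p(0.55) ≈ 0.1751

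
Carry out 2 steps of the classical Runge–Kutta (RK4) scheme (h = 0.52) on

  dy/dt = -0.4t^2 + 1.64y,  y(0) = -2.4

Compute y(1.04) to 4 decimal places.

-13.4051

RK4: k1 = f(t_n, y_n); k2 = f(t_n + h/2, y_n + (h/2)·k1); k3 = f(t_n + h/2, y_n + (h/2)·k2); k4 = f(t_n + h, y_n + h·k3); y_{n+1} = y_n + (h/6)·(k1 + 2k2 + 2k3 + k4).
t=0.000000, y=-2.400000:
  k1 = f(0.000000, -2.400000) = -3.936000
  k2 = f(0.260000, -3.423360) = -5.641350
  k3 = f(0.260000, -3.866751) = -6.368512
  k4 = f(0.520000, -5.711626) = -9.475227
  y ← -2.400000 + (0.52/6)·(k1 + 2k2 + 2k3 + k4) = -5.644016
t=0.520000, y=-5.644016:
  k1 = f(0.520000, -5.644016) = -9.364346
  k2 = f(0.780000, -8.078746) = -13.492503
  k3 = f(0.780000, -9.152067) = -15.252749
  k4 = f(1.040000, -13.575445) = -22.696370
  y ← -5.644016 + (0.52/6)·(k1 + 2k2 + 2k3 + k4) = -13.405122
y(1.04) ≈ -13.4051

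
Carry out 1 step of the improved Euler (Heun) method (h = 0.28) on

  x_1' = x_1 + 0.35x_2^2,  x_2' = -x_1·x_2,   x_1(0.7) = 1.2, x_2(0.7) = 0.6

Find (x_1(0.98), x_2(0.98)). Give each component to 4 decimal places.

Heun on (x_1,x_2): k1 = f(s_n, state_n); k2 = f(s_n + h, state_n + h·k1); state_{n+1} = state_n + (h/2)·(k1 + k2).
0.700000: (1.200000, 0.600000)
  k1 = (1.326000, -0.720000)
  predictor → (1.571280, 0.398400)
  k2 = (1.626833, -0.625998)
  → (1.613397, 0.411560)
(x_1(0.98), x_2(0.98)) ≈ (1.6134, 0.4116)

1.6134, 0.4116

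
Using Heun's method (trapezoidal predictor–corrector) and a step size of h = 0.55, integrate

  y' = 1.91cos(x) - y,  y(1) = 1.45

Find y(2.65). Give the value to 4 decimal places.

-0.3736

Heun: k1 = f(x_n, y_n); k2 = f(x_n + h, y_n + h·k1); y_{n+1} = y_n + (h/2)·(k1 + k2).
x=1.000000, y=1.450000:
  k1 = f(1.000000, 1.450000) = -0.418023
  k2 = f(1.550000, 1.220088) = -1.180369
  y ← 1.450000 + (0.55/2)·(-0.418023 + (-1.180369)) = 1.010442
x=1.550000, y=1.010442:
  k1 = f(1.550000, 1.010442) = -0.970724
  k2 = f(2.100000, 0.476544) = -1.440800
  y ← 1.010442 + (0.55/2)·(-0.970724 + (-1.440800)) = 0.347273
x=2.100000, y=0.347273:
  k1 = f(2.100000, 0.347273) = -1.311529
  k2 = f(2.650000, -0.374068) = -1.309754
  y ← 0.347273 + (0.55/2)·(-1.311529 + (-1.309754)) = -0.373580
y(2.65) ≈ -0.3736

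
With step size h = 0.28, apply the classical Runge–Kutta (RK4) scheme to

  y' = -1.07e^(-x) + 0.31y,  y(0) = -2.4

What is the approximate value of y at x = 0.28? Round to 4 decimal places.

-2.8912

RK4: k1 = f(x_n, y_n); k2 = f(x_n + h/2, y_n + (h/2)·k1); k3 = f(x_n + h/2, y_n + (h/2)·k2); k4 = f(x_n + h, y_n + h·k3); y_{n+1} = y_n + (h/6)·(k1 + 2k2 + 2k3 + k4).
x=0.000000, y=-2.400000:
  k1 = f(0.000000, -2.400000) = -1.814000
  k2 = f(0.140000, -2.653960) = -1.752941
  k3 = f(0.140000, -2.645412) = -1.750291
  k4 = f(0.280000, -2.890081) = -1.704614
  y ← -2.400000 + (0.28/6)·(k1 + 2k2 + 2k3 + k4) = -2.891170
y(0.28) ≈ -2.8912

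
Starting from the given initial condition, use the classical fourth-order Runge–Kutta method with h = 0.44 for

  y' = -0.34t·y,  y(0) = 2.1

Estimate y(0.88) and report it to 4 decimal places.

RK4: k1 = f(t_n, y_n); k2 = f(t_n + h/2, y_n + (h/2)·k1); k3 = f(t_n + h/2, y_n + (h/2)·k2); k4 = f(t_n + h, y_n + h·k3); y_{n+1} = y_n + (h/6)·(k1 + 2k2 + 2k3 + k4).
t=0.000000, y=2.100000:
  k1 = f(0.000000, 2.100000) = 0.000000
  k2 = f(0.220000, 2.100000) = -0.157080
  k3 = f(0.220000, 2.065442) = -0.154495
  k4 = f(0.440000, 2.032022) = -0.303991
  y ← 2.100000 + (0.44/6)·(k1 + 2k2 + 2k3 + k4) = 2.032010
t=0.440000, y=2.032010:
  k1 = f(0.440000, 2.032010) = -0.303989
  k2 = f(0.660000, 1.965132) = -0.440976
  k3 = f(0.660000, 1.934995) = -0.434213
  k4 = f(0.880000, 1.840956) = -0.550814
  y ← 2.032010 + (0.44/6)·(k1 + 2k2 + 2k3 + k4) = 1.840963
y(0.88) ≈ 1.8410

1.8410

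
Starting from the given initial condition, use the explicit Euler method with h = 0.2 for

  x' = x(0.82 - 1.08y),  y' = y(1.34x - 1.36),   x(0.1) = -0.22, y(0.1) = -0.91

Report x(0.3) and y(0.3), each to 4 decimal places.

-0.2993, -0.6088

Euler on (x,y): x_{n+1} = x_n + h·x', y_{n+1} = y_n + h·y'.
0.100000: (-0.220000, -0.910000); f=(-0.396616, 1.505868) → (-0.299323, -0.608826)
(x(0.3), y(0.3)) ≈ (-0.2993, -0.6088)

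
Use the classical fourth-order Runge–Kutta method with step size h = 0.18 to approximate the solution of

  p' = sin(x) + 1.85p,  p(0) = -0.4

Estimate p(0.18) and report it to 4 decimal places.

RK4: k1 = f(x_n, p_n); k2 = f(x_n + h/2, p_n + (h/2)·k1); k3 = f(x_n + h/2, p_n + (h/2)·k2); k4 = f(x_n + h, p_n + h·k3); p_{n+1} = p_n + (h/6)·(k1 + 2k2 + 2k3 + k4).
x=0.000000, p=-0.400000:
  k1 = f(0.000000, -0.400000) = -0.740000
  k2 = f(0.090000, -0.466600) = -0.773331
  k3 = f(0.090000, -0.469600) = -0.778881
  k4 = f(0.180000, -0.540199) = -0.820338
  p ← -0.400000 + (0.18/6)·(k1 + 2k2 + 2k3 + k4) = -0.539943
p(0.18) ≈ -0.5399

-0.5399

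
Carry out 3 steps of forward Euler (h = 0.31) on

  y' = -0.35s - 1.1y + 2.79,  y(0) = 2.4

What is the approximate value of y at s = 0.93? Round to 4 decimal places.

2.4079

Euler: y_{n+1} = y_n + h·f(s_n, y_n).
s=0.000000, y=2.400000: f=0.150000 → y ← 2.400000 + 0.31·0.150000 = 2.446500
s=0.310000, y=2.446500: f=-0.009650 → y ← 2.446500 + 0.31·(-0.009650) = 2.443509
s=0.620000, y=2.443509: f=-0.114859 → y ← 2.443509 + 0.31·(-0.114859) = 2.407902
y(0.93) ≈ 2.4079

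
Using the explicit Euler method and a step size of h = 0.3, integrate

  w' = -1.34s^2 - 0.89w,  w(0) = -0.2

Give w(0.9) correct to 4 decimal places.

Euler: w_{n+1} = w_n + h·f(s_n, w_n).
s=0.000000, w=-0.200000: f=0.178000 → w ← -0.200000 + 0.3·0.178000 = -0.146600
s=0.300000, w=-0.146600: f=0.009874 → w ← -0.146600 + 0.3·0.009874 = -0.143638
s=0.600000, w=-0.143638: f=-0.354562 → w ← -0.143638 + 0.3·(-0.354562) = -0.250007
w(0.9) ≈ -0.2500

-0.2500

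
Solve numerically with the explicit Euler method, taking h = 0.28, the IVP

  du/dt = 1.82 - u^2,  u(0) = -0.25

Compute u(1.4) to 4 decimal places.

Euler: u_{n+1} = u_n + h·f(t_n, u_n).
t=0.000000, u=-0.250000: f=1.757500 → u ← -0.250000 + 0.28·1.757500 = 0.242100
t=0.280000, u=0.242100: f=1.761388 → u ← 0.242100 + 0.28·1.761388 = 0.735289
t=0.560000, u=0.735289: f=1.279351 → u ← 0.735289 + 0.28·1.279351 = 1.093507
t=0.840000, u=1.093507: f=0.624243 → u ← 1.093507 + 0.28·0.624243 = 1.268295
t=1.120000, u=1.268295: f=0.211428 → u ← 1.268295 + 0.28·0.211428 = 1.327495
u(1.4) ≈ 1.3275

1.3275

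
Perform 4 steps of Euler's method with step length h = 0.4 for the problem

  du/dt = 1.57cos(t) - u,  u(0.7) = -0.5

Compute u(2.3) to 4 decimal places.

Euler: u_{n+1} = u_n + h·f(t_n, u_n).
t=0.700000, u=-0.500000: f=1.700802 → u ← -0.500000 + 0.4·1.700802 = 0.180321
t=1.100000, u=0.180321: f=0.531825 → u ← 0.180321 + 0.4·0.531825 = 0.393051
t=1.500000, u=0.393051: f=-0.281993 → u ← 0.393051 + 0.4·(-0.281993) = 0.280254
t=1.900000, u=0.280254: f=-0.787818 → u ← 0.280254 + 0.4·(-0.787818) = -0.034874
u(2.3) ≈ -0.0349

-0.0349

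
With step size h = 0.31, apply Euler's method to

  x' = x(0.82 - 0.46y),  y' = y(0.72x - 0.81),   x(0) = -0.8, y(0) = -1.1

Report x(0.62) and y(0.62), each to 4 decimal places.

-1.5168, -0.3118

Euler on (x,y): x_{n+1} = x_n + h·x', y_{n+1} = y_n + h·y'.
0.000000: (-0.800000, -1.100000); f=(-1.060800, 1.524600) → (-1.128848, -0.627374)
0.310000: (-1.128848, -0.627374); f=(-1.251432, 1.018084) → (-1.516792, -0.311768)
(x(0.62), y(0.62)) ≈ (-1.5168, -0.3118)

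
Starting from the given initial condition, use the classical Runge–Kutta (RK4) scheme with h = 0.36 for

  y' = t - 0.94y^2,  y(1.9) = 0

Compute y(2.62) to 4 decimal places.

1.2344

RK4: k1 = f(t_n, y_n); k2 = f(t_n + h/2, y_n + (h/2)·k1); k3 = f(t_n + h/2, y_n + (h/2)·k2); k4 = f(t_n + h, y_n + h·k3); y_{n+1} = y_n + (h/6)·(k1 + 2k2 + 2k3 + k4).
t=1.900000, y=0.000000:
  k1 = f(1.900000, 0.000000) = 1.900000
  k2 = f(2.080000, 0.342000) = 1.970054
  k3 = f(2.080000, 0.354610) = 1.961797
  k4 = f(2.260000, 0.706247) = 1.791142
  y ← 0.000000 + (0.36/6)·(k1 + 2k2 + 2k3 + k4) = 0.693291
t=2.260000, y=0.693291:
  k1 = f(2.260000, 0.693291) = 1.808187
  k2 = f(2.440000, 1.018764) = 1.464392
  k3 = f(2.440000, 0.956881) = 1.579316
  k4 = f(2.620000, 1.261844) = 1.123284
  y ← 0.693291 + (0.36/6)·(k1 + 2k2 + 2k3 + k4) = 1.234424
y(2.62) ≈ 1.2344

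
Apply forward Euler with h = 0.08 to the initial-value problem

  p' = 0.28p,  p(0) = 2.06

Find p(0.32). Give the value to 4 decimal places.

Euler: p_{n+1} = p_n + h·f(x_n, p_n).
x=0.000000, p=2.060000: f=0.576800 → p ← 2.060000 + 0.08·0.576800 = 2.106144
x=0.080000, p=2.106144: f=0.589720 → p ← 2.106144 + 0.08·0.589720 = 2.153322
x=0.160000, p=2.153322: f=0.602930 → p ← 2.153322 + 0.08·0.602930 = 2.201556
x=0.240000, p=2.201556: f=0.616436 → p ← 2.201556 + 0.08·0.616436 = 2.250871
p(0.32) ≈ 2.2509

2.2509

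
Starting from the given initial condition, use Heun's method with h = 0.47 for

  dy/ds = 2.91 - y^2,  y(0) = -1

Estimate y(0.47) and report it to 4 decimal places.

0.1302

Heun: k1 = f(s_n, y_n); k2 = f(s_n + h, y_n + h·k1); y_{n+1} = y_n + (h/2)·(k1 + k2).
s=0.000000, y=-1.000000:
  k1 = f(0.000000, -1.000000) = 1.910000
  k2 = f(0.470000, -0.102300) = 2.899535
  y ← -1.000000 + (0.47/2)·(1.910000 + 2.899535) = 0.130241
y(0.47) ≈ 0.1302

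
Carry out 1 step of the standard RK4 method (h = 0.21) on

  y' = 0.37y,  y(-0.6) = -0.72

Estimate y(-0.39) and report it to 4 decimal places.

RK4: k1 = f(x_n, y_n); k2 = f(x_n + h/2, y_n + (h/2)·k1); k3 = f(x_n + h/2, y_n + (h/2)·k2); k4 = f(x_n + h, y_n + h·k3); y_{n+1} = y_n + (h/6)·(k1 + 2k2 + 2k3 + k4).
x=-0.600000, y=-0.720000:
  k1 = f(-0.600000, -0.720000) = -0.266400
  k2 = f(-0.495000, -0.747972) = -0.276750
  k3 = f(-0.495000, -0.749059) = -0.277152
  k4 = f(-0.390000, -0.778202) = -0.287935
  y ← -0.720000 + (0.21/6)·(k1 + 2k2 + 2k3 + k4) = -0.778175
y(-0.39) ≈ -0.7782

-0.7782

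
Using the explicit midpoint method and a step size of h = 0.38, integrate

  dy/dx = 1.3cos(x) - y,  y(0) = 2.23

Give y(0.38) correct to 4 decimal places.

Midpoint: k1 = f(x_n, y_n); k2 = f(x_n + h/2, y_n + (h/2)·k1); y_{n+1} = y_n + h·k2.
x=0.000000, y=2.230000:
  k1 = f(0.000000, 2.230000) = -0.930000
  k2 = f(0.190000, 2.053300) = -0.776694
  y ← 2.230000 + 0.38·(-0.776694) = 1.934856
y(0.38) ≈ 1.9349

1.9349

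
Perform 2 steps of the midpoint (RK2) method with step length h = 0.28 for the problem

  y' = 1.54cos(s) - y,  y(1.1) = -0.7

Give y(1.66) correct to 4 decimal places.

Midpoint: k1 = f(s_n, y_n); k2 = f(s_n + h/2, y_n + (h/2)·k1); y_{n+1} = y_n + h·k2.
s=1.100000, y=-0.700000:
  k1 = f(1.100000, -0.700000) = 1.398538
  k2 = f(1.240000, -0.504205) = 1.004391
  y ← -0.700000 + 0.28·1.004391 = -0.418771
s=1.380000, y=-0.418771:
  k1 = f(1.380000, -0.418771) = 0.710817
  k2 = f(1.520000, -0.319256) = 0.397449
  y ← -0.418771 + 0.28·0.397449 = -0.307485
y(1.66) ≈ -0.3075

-0.3075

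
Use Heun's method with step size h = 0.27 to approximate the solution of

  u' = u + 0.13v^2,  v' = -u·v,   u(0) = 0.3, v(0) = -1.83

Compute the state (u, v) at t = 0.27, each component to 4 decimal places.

0.5162, -1.6427

Heun on (u,v): k1 = f(t_n, state_n); k2 = f(t_n + h, state_n + h·k1); state_{n+1} = state_n + (h/2)·(k1 + k2).
0.000000: (0.300000, -1.830000)
  k1 = (0.735357, 0.549000)
  predictor → (0.498546, -1.681770)
  k2 = (0.866232, 0.838440)
  → (0.516215, -1.642696)
(u(0.27), v(0.27)) ≈ (0.5162, -1.6427)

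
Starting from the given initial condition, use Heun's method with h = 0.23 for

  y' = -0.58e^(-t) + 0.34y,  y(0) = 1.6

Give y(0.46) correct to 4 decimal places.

1.6363

Heun: k1 = f(t_n, y_n); k2 = f(t_n + h, y_n + h·k1); y_{n+1} = y_n + (h/2)·(k1 + k2).
t=0.000000, y=1.600000:
  k1 = f(0.000000, 1.600000) = -0.036000
  k2 = f(0.230000, 1.591720) = 0.080355
  y ← 1.600000 + (0.23/2)·(-0.036000 + 0.080355) = 1.605101
t=0.230000, y=1.605101:
  k1 = f(0.230000, 1.605101) = 0.084905
  k2 = f(0.460000, 1.624629) = 0.186229
  y ← 1.605101 + (0.23/2)·(0.084905 + 0.186229) = 1.636281
y(0.46) ≈ 1.6363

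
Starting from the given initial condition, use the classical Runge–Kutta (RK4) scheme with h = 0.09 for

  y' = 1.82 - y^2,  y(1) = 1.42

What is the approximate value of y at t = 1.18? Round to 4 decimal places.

1.3923

RK4: k1 = f(t_n, y_n); k2 = f(t_n + h/2, y_n + (h/2)·k1); k3 = f(t_n + h/2, y_n + (h/2)·k2); k4 = f(t_n + h, y_n + h·k3); y_{n+1} = y_n + (h/6)·(k1 + 2k2 + 2k3 + k4).
t=1.000000, y=1.420000:
  k1 = f(1.000000, 1.420000) = -0.196400
  k2 = f(1.045000, 1.411162) = -0.171378
  k3 = f(1.045000, 1.412288) = -0.174557
  k4 = f(1.090000, 1.404290) = -0.152030
  y ← 1.420000 + (0.09/6)·(k1 + 2k2 + 2k3 + k4) = 1.404395
t=1.090000, y=1.404395:
  k1 = f(1.090000, 1.404395) = -0.152327
  k2 = f(1.135000, 1.397541) = -0.133120
  k3 = f(1.135000, 1.398405) = -0.135537
  k4 = f(1.180000, 1.392197) = -0.118213
  y ← 1.404395 + (0.09/6)·(k1 + 2k2 + 2k3 + k4) = 1.392278
y(1.18) ≈ 1.3923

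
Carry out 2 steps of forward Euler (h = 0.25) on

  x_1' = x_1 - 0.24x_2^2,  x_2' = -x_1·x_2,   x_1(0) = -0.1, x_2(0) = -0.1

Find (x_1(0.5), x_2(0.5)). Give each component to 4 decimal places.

-0.1576, -0.1057

Euler on (x_1,x_2): x_1_{n+1} = x_1_n + h·x_1', x_2_{n+1} = x_2_n + h·x_2'.
0.000000: (-0.100000, -0.100000); f=(-0.102400, -0.010000) → (-0.125600, -0.102500)
0.250000: (-0.125600, -0.102500); f=(-0.128122, -0.012874) → (-0.157630, -0.105719)
(x_1(0.5), x_2(0.5)) ≈ (-0.1576, -0.1057)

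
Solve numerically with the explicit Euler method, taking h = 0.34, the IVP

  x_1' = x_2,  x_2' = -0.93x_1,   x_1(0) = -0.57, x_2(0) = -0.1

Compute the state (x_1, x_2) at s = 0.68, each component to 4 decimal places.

-0.5767, 0.2712

Euler on (x_1,x_2): x_1_{n+1} = x_1_n + h·x_1', x_2_{n+1} = x_2_n + h·x_2'.
0.000000: (-0.570000, -0.100000); f=(-0.100000, 0.530100) → (-0.604000, 0.080234)
0.340000: (-0.604000, 0.080234); f=(0.080234, 0.561720) → (-0.576720, 0.271219)
(x_1(0.68), x_2(0.68)) ≈ (-0.5767, 0.2712)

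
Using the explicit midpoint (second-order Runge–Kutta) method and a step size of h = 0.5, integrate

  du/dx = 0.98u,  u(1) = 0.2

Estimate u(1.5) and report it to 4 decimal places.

Midpoint: k1 = f(x_n, u_n); k2 = f(x_n + h/2, u_n + (h/2)·k1); u_{n+1} = u_n + h·k2.
x=1.000000, u=0.200000:
  k1 = f(1.000000, 0.200000) = 0.196000
  k2 = f(1.250000, 0.249000) = 0.244020
  u ← 0.200000 + 0.5·0.244020 = 0.322010
u(1.5) ≈ 0.3220

0.3220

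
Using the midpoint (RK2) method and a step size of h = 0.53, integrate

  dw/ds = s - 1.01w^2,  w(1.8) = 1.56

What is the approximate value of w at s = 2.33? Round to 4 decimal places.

Midpoint: k1 = f(s_n, w_n); k2 = f(s_n + h/2, w_n + (h/2)·k1); w_{n+1} = w_n + h·k2.
s=1.800000, w=1.560000:
  k1 = f(1.800000, 1.560000) = -0.657936
  k2 = f(2.065000, 1.385647) = 0.125782
  w ← 1.560000 + 0.53·0.125782 = 1.626665
w(2.33) ≈ 1.6267

1.6267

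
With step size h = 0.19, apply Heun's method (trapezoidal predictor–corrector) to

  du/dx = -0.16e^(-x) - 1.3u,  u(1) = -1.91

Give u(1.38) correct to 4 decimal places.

-1.1867

Heun: k1 = f(x_n, u_n); k2 = f(x_n + h, u_n + h·k1); u_{n+1} = u_n + (h/2)·(k1 + k2).
x=1.000000, u=-1.910000:
  k1 = f(1.000000, -1.910000) = 2.424139
  k2 = f(1.190000, -1.449414) = 1.835562
  u ← -1.910000 + (0.19/2)·(2.424139 + 1.835562) = -1.505328
x=1.190000, u=-1.505328:
  k1 = f(1.190000, -1.505328) = 1.908251
  k2 = f(1.380000, -1.142761) = 1.445336
  u ← -1.505328 + (0.19/2)·(1.908251 + 1.445336) = -1.186738
u(1.38) ≈ -1.1867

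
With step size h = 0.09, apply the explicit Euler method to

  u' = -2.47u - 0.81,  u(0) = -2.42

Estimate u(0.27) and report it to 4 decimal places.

-1.3120

Euler: u_{n+1} = u_n + h·f(t_n, u_n).
t=0.000000, u=-2.420000: f=5.167400 → u ← -2.420000 + 0.09·5.167400 = -1.954934
t=0.090000, u=-1.954934: f=4.018687 → u ← -1.954934 + 0.09·4.018687 = -1.593252
t=0.180000, u=-1.593252: f=3.125333 → u ← -1.593252 + 0.09·3.125333 = -1.311972
u(0.27) ≈ -1.3120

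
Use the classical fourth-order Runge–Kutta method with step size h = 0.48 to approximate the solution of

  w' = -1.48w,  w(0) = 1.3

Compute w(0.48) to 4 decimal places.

0.6406

RK4: k1 = f(t_n, w_n); k2 = f(t_n + h/2, w_n + (h/2)·k1); k3 = f(t_n + h/2, w_n + (h/2)·k2); k4 = f(t_n + h, w_n + h·k3); w_{n+1} = w_n + (h/6)·(k1 + 2k2 + 2k3 + k4).
t=0.000000, w=1.300000:
  k1 = f(0.000000, 1.300000) = -1.924000
  k2 = f(0.240000, 0.838240) = -1.240595
  k3 = f(0.240000, 1.002257) = -1.483341
  k4 = f(0.480000, 0.587997) = -0.870235
  w ← 1.300000 + (0.48/6)·(k1 + 2k2 + 2k3 + k4) = 0.640631
w(0.48) ≈ 0.6406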